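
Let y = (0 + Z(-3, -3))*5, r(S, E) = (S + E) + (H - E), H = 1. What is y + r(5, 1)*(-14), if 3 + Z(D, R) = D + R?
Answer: -129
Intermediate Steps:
r(S, E) = 1 + S (r(S, E) = (S + E) + (1 - E) = (E + S) + (1 - E) = 1 + S)
Z(D, R) = -3 + D + R (Z(D, R) = -3 + (D + R) = -3 + D + R)
y = -45 (y = (0 + (-3 - 3 - 3))*5 = (0 - 9)*5 = -9*5 = -45)
y + r(5, 1)*(-14) = -45 + (1 + 5)*(-14) = -45 + 6*(-14) = -45 - 84 = -129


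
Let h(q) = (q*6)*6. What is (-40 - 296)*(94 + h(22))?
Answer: -297696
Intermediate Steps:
h(q) = 36*q (h(q) = (6*q)*6 = 36*q)
(-40 - 296)*(94 + h(22)) = (-40 - 296)*(94 + 36*22) = -336*(94 + 792) = -336*886 = -297696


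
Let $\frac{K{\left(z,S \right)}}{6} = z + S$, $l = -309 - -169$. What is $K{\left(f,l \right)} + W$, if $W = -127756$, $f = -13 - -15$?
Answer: $-128584$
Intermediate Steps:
$f = 2$ ($f = -13 + 15 = 2$)
$l = -140$ ($l = -309 + 169 = -140$)
$K{\left(z,S \right)} = 6 S + 6 z$ ($K{\left(z,S \right)} = 6 \left(z + S\right) = 6 \left(S + z\right) = 6 S + 6 z$)
$K{\left(f,l \right)} + W = \left(6 \left(-140\right) + 6 \cdot 2\right) - 127756 = \left(-840 + 12\right) - 127756 = -828 - 127756 = -128584$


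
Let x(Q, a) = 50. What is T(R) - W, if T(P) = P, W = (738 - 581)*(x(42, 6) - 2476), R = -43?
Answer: 380839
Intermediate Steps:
W = -380882 (W = (738 - 581)*(50 - 2476) = 157*(-2426) = -380882)
T(R) - W = -43 - 1*(-380882) = -43 + 380882 = 380839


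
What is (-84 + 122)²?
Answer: 1444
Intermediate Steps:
(-84 + 122)² = 38² = 1444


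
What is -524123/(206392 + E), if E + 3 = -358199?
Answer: 524123/151810 ≈ 3.4525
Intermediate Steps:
E = -358202 (E = -3 - 358199 = -358202)
-524123/(206392 + E) = -524123/(206392 - 358202) = -524123/(-151810) = -524123*(-1/151810) = 524123/151810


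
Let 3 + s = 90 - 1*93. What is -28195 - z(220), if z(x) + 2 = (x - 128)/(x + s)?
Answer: -3016697/107 ≈ -28193.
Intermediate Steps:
s = -6 (s = -3 + (90 - 1*93) = -3 + (90 - 93) = -3 - 3 = -6)
z(x) = -2 + (-128 + x)/(-6 + x) (z(x) = -2 + (x - 128)/(x - 6) = -2 + (-128 + x)/(-6 + x))
-28195 - z(220) = -28195 - (-116 - 1*220)/(-6 + 220) = -28195 - (-116 - 220)/214 = -28195 - (-336)/214 = -28195 - 1*(-168/107) = -28195 + 168/107 = -3016697/107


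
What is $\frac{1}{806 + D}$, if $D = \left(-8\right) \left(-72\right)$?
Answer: $\frac{1}{1382} \approx 0.00072359$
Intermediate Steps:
$D = 576$
$\frac{1}{806 + D} = \frac{1}{806 + 576} = \frac{1}{1382}$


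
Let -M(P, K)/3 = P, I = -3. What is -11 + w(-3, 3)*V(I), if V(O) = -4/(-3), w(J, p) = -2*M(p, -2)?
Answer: 13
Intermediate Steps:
M(P, K) = -3*P
w(J, p) = 6*p (w(J, p) = -(-6)*p = 6*p)
V(O) = 4/3 (V(O) = -4*(-1/3) = 4/3)
-11 + w(-3, 3)*V(I) = -11 + (6*3)*(4/3) = -11 + 18*(4/3) = -11 + 24 = 13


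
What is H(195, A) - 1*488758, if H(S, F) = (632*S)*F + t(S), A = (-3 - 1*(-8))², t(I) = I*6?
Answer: 2593412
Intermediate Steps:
t(I) = 6*I
A = 25 (A = (-3 + 8)² = 5² = 25)
H(S, F) = 6*S + 632*F*S (H(S, F) = (632*S)*F + 6*S = 632*F*S + 6*S = 6*S + 632*F*S)
H(195, A) - 1*488758 = 2*195*(3 + 316*25) - 1*488758 = 2*195*(3 + 7900) - 488758 = 2*195*7903 - 488758 = 3082170 - 488758 = 2593412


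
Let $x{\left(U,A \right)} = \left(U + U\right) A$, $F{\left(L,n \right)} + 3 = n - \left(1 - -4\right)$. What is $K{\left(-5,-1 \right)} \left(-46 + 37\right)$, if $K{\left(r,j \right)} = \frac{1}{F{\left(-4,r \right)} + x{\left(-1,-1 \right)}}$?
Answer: $\frac{9}{11} \approx 0.81818$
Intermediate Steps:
$F{\left(L,n \right)} = -8 + n$ ($F{\left(L,n \right)} = -3 - \left(1 + 4 - n\right) = -3 + \left(n - \left(1 + 4\right)\right) = -3 + \left(n - 5\right) = -3 + \left(-5 + n\right) = -8 + n$)
$x{\left(U,A \right)} = 2 A U$ ($x{\left(U,A \right)} = 2 U A = 2 A U$)
$K{\left(r,j \right)} = \frac{1}{-6 + r}$ ($K{\left(r,j \right)} = \frac{1}{\left(-8 + r\right) + 2 \left(-1\right) \left(-1\right)} = \frac{1}{\left(-8 + r\right) + 2} = \frac{1}{-6 + r}$)
$K{\left(-5,-1 \right)} \left(-46 + 37\right) = \frac{-46 + 37}{-6 - 5} = \frac{1}{-11} \left(-9\right) = \left(- \frac{1}{11}\right) \left(-9\right) = \frac{9}{11}$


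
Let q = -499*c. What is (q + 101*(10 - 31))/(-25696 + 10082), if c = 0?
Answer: 2121/15614 ≈ 0.13584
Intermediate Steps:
q = 0 (q = -499*0 = 0)
(q + 101*(10 - 31))/(-25696 + 10082) = (0 + 101*(10 - 31))/(-25696 + 10082) = (0 + 101*(-21))/(-15614) = (0 - 2121)*(-1/15614) = -2121*(-1/15614) = 2121/15614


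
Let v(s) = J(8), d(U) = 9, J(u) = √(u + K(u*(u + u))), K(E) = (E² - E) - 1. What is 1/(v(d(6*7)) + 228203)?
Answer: 228203/52076592946 - 3*√1807/52076592946 ≈ 4.3796e-6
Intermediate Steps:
K(E) = -1 + E² - E
J(u) = √(-1 + u - 2*u² + 4*u⁴) (J(u) = √(u + (-1 + (u*(u + u))² - u*(u + u))) = √(u + (-1 + (u*(2*u))² - u*2*u)) = √(u + (-1 + (2*u²)² - 2*u²)) = √(u + (-1 + 4*u⁴ - 2*u²)) = √(u + (-1 - 2*u² + 4*u⁴)) = √(-1 + u - 2*u² + 4*u⁴))
v(s) = 3*√1807 (v(s) = √(-1 + 8 - 2*8² + 4*8⁴) = √(-1 + 8 - 2*64 + 4*4096) = √(-1 + 8 - 128 + 16384) = √16263 = 3*√1807)
1/(v(d(6*7)) + 228203) = 1/(3*√1807 + 228203) = 1/(228203 + 3*√1807)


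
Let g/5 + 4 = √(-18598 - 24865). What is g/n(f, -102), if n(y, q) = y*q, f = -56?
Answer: -5/1428 + 5*I*√887/816 ≈ -0.0035014 + 0.18249*I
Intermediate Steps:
n(y, q) = q*y
g = -20 + 35*I*√887 (g = -20 + 5*√(-18598 - 24865) = -20 + 5*√(-43463) = -20 + 5*(7*I*√887) = -20 + 35*I*√887 ≈ -20.0 + 1042.4*I)
g/n(f, -102) = (-20 + 35*I*√887)/((-102*(-56))) = (-20 + 35*I*√887)/5712 = (-20 + 35*I*√887)*(1/5712) = -5/1428 + 5*I*√887/816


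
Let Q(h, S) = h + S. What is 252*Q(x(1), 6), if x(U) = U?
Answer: 1764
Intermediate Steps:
Q(h, S) = S + h
252*Q(x(1), 6) = 252*(6 + 1) = 252*7 = 1764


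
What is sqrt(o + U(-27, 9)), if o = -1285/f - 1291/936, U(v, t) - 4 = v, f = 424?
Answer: I*sqrt(117108641)/2067 ≈ 5.2355*I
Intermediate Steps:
U(v, t) = 4 + v
o = -27346/6201 (o = -1285/424 - 1291/936 = -27346/6201 ≈ -4.4099)
sqrt(o + U(-27, 9)) = sqrt(-27346/6201 + (4 - 27)) = sqrt(-27346/6201 - 23) = sqrt(-169969/6201) = I*sqrt(117108641)/2067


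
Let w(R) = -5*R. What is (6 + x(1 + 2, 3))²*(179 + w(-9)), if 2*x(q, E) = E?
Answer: 12600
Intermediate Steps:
x(q, E) = E/2
(6 + x(1 + 2, 3))²*(179 + w(-9)) = (6 + (½)*3)²*(179 - 5*(-9)) = (6 + 3/2)²*(179 + 45) = (15/2)²*224 = (225/4)*224 = 12600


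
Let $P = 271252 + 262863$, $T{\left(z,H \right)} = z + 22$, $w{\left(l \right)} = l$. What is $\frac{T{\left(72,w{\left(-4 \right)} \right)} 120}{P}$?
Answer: $\frac{2256}{106823} \approx 0.021119$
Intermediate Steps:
$T{\left(z,H \right)} = 22 + z$
$P = 534115$
$\frac{T{\left(72,w{\left(-4 \right)} \right)} 120}{P} = \frac{\left(22 + 72\right) 120}{534115} = 94 \cdot 120 \cdot \frac{1}{534115} = 11280 \cdot \frac{1}{534115} = \frac{2256}{106823}$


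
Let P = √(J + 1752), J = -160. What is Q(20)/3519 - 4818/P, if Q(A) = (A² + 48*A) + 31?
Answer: 1391/3519 - 2409*√398/398 ≈ -120.36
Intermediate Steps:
Q(A) = 31 + A² + 48*A
P = 2*√398 (P = √(-160 + 1752) = √1592 = 2*√398 ≈ 39.900)
Q(20)/3519 - 4818/P = (31 + 20² + 48*20)/3519 - 4818*√398/796 = (31 + 400 + 960)*(1/3519) - 2409*√398/398 = 1391*(1/3519) - 2409*√398/398 = 1391/3519 - 2409*√398/398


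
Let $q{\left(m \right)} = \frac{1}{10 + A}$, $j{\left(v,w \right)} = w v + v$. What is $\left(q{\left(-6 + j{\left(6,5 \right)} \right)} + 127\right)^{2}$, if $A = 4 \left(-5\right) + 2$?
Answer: $\frac{1030225}{64} \approx 16097.0$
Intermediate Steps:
$A = -18$ ($A = -20 + 2 = -18$)
$j{\left(v,w \right)} = v + v w$ ($j{\left(v,w \right)} = v w + v = v + v w$)
$q{\left(m \right)} = - \frac{1}{8}$ ($q{\left(m \right)} = \frac{1}{10 - 18} = \frac{1}{-8} = - \frac{1}{8}$)
$\left(q{\left(-6 + j{\left(6,5 \right)} \right)} + 127\right)^{2} = \left(- \frac{1}{8} + 127\right)^{2} = \left(\frac{1015}{8}\right)^{2} = \frac{1030225}{64}$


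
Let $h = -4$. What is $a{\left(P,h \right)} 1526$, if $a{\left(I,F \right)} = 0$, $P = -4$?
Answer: $0$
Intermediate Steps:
$a{\left(P,h \right)} 1526 = 0 \cdot 1526 = 0$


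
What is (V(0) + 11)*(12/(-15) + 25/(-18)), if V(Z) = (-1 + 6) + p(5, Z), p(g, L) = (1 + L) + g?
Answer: -2167/45 ≈ -48.156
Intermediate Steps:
p(g, L) = 1 + L + g
V(Z) = 11 + Z (V(Z) = (-1 + 6) + (1 + Z + 5) = 5 + (6 + Z) = 11 + Z)
(V(0) + 11)*(12/(-15) + 25/(-18)) = ((11 + 0) + 11)*(12/(-15) + 25/(-18)) = (11 + 11)*(12*(-1/15) + 25*(-1/18)) = 22*(-4/5 - 25/18) = 22*(-197/90) = -2167/45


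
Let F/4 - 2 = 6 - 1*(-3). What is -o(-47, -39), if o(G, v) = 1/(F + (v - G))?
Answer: -1/52 ≈ -0.019231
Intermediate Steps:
F = 44 (F = 8 + 4*(6 - 1*(-3)) = 8 + 4*(6 + 3) = 8 + 4*9 = 8 + 36 = 44)
o(G, v) = 1/(44 + v - G) (o(G, v) = 1/(44 + (v - G)) = 1/(44 + v - G))
-o(-47, -39) = -1/(44 - 39 - 1*(-47)) = -1/(44 - 39 + 47) = -1/52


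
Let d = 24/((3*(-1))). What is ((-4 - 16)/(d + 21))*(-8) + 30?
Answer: 550/13 ≈ 42.308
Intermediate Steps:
d = -8 (d = 24/(-3) = 24*(-⅓) = -8)
((-4 - 16)/(d + 21))*(-8) + 30 = ((-4 - 16)/(-8 + 21))*(-8) + 30 = -20/13*(-8) + 30 = 160/13 + 30 = 550/13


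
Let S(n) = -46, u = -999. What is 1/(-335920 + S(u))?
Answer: -1/335966 ≈ -2.9765e-6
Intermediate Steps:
1/(-335920 + S(u)) = 1/(-335920 - 46) = 1/(-335966) = -1/335966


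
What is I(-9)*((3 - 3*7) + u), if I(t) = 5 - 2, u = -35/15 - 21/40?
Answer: -2503/40 ≈ -62.575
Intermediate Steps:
u = -343/120 (u = -35*1/15 - 21*1/40 = -7/3 - 21/40 = -343/120 ≈ -2.8583)
I(t) = 3
I(-9)*((3 - 3*7) + u) = 3*((3 - 3*7) - 343/120) = 3*((3 - 21) - 343/120) = 3*(-18 - 343/120) = 3*(-2503/120) = -2503/40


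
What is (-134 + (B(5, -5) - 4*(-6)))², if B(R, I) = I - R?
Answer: 14400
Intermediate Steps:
(-134 + (B(5, -5) - 4*(-6)))² = (-134 + ((-5 - 1*5) - 4*(-6)))² = (-134 + ((-5 - 5) + 24))² = (-134 + (-10 + 24))² = (-134 + 14)² = (-120)² = 14400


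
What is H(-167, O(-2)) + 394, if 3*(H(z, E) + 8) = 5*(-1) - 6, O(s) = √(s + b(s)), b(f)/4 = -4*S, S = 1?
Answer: 1147/3 ≈ 382.33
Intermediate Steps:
b(f) = -16 (b(f) = 4*(-4*1) = 4*(-4) = -16)
O(s) = √(-16 + s) (O(s) = √(s - 16) = √(-16 + s))
H(z, E) = -35/3 (H(z, E) = -8 + (5*(-1) - 6)/3 = -8 + (-5 - 6)/3 = -8 + (⅓)*(-11) = -8 - 11/3 = -35/3)
H(-167, O(-2)) + 394 = -35/3 + 394 = 1147/3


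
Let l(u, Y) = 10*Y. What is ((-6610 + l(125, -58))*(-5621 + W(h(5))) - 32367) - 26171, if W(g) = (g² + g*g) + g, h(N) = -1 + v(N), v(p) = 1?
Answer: 40356452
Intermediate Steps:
h(N) = 0 (h(N) = -1 + 1 = 0)
W(g) = g + 2*g² (W(g) = (g² + g²) + g = 2*g² + g = g + 2*g²)
((-6610 + l(125, -58))*(-5621 + W(h(5))) - 32367) - 26171 = ((-6610 + 10*(-58))*(-5621 + 0*(1 + 2*0)) - 32367) - 26171 = ((-6610 - 580)*(-5621 + 0*(1 + 0)) - 32367) - 26171 = (-7190*(-5621 + 0*1) - 32367) - 26171 = (-7190*(-5621 + 0) - 32367) - 26171 = (-7190*(-5621) - 32367) - 26171 = (40414990 - 32367) - 26171 = 40382623 - 26171 = 40356452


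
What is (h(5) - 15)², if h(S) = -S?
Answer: 400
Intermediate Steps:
(h(5) - 15)² = (-1*5 - 15)² = (-5 - 15)² = (-20)² = 400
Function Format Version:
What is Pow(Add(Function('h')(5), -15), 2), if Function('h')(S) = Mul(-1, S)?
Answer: 400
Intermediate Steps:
Pow(Add(Function('h')(5), -15), 2) = Pow(Add(Mul(-1, 5), -15), 2) = Pow(Add(-5, -15), 2) = Pow(-20, 2) = 400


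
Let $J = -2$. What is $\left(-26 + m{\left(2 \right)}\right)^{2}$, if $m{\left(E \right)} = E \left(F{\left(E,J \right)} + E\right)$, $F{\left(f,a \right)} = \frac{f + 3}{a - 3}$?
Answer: $576$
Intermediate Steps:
$F{\left(f,a \right)} = \frac{3 + f}{-3 + a}$
$m{\left(E \right)} = E \left(- \frac{3}{5} + \frac{4 E}{5}\right)$ ($m{\left(E \right)} = E \left(\frac{3 + E}{-3 - 2} + E\right) = E \left(\frac{3 + E}{-5} + E\right) = E \left(- \frac{3 + E}{5} + E\right) = E \left(\left(- \frac{3}{5} - \frac{E}{5}\right) + E\right) = E \left(- \frac{3}{5} + \frac{4 E}{5}\right)$)
$\left(-26 + m{\left(2 \right)}\right)^{2} = \left(-26 + \frac{1}{5} \cdot 2 \left(-3 + 4 \cdot 2\right)\right)^{2} = \left(-26 + \frac{1}{5} \cdot 2 \left(-3 + 8\right)\right)^{2} = \left(-26 + \frac{1}{5} \cdot 2 \cdot 5\right)^{2} = \left(-26 + 2\right)^{2} = \left(-24\right)^{2} = 576$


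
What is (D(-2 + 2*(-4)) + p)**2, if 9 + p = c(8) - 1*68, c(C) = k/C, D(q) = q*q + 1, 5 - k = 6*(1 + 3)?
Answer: 29929/64 ≈ 467.64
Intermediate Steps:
k = -19 (k = 5 - 6*(1 + 3) = 5 - 6*4 = 5 - 1*24 = 5 - 24 = -19)
D(q) = 1 + q**2 (D(q) = q**2 + 1 = 1 + q**2)
c(C) = -19/C
p = -635/8 (p = -9 + (-19/8 - 1*68) = -9 + (-19*1/8 - 68) = -9 + (-19/8 - 68) = -9 - 563/8 = -635/8 ≈ -79.375)
(D(-2 + 2*(-4)) + p)**2 = ((1 + (-2 + 2*(-4))**2) - 635/8)**2 = ((1 + (-2 - 8)**2) - 635/8)**2 = ((1 + (-10)**2) - 635/8)**2 = ((1 + 100) - 635/8)**2 = (101 - 635/8)**2 = (173/8)**2 = 29929/64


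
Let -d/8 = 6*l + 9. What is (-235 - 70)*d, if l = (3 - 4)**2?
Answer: 36600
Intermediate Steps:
l = 1 (l = (-1)**2 = 1)
d = -120 (d = -8*(6*1 + 9) = -8*(6 + 9) = -8*15 = -120)
(-235 - 70)*d = (-235 - 70)*(-120) = -305*(-120) = 36600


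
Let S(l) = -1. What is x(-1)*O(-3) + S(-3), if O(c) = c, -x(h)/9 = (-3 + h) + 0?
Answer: -109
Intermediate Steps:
x(h) = 27 - 9*h (x(h) = -9*((-3 + h) + 0) = -9*(-3 + h) = 27 - 9*h)
x(-1)*O(-3) + S(-3) = (27 - 9*(-1))*(-3) - 1 = (27 + 9)*(-3) - 1 = 36*(-3) - 1 = -108 - 1 = -109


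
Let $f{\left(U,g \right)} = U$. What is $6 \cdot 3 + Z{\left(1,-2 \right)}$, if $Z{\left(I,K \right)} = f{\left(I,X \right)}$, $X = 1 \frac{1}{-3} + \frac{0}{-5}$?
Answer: $19$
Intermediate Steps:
$X = - \frac{1}{3}$ ($X = 1 \left(- \frac{1}{3}\right) + 0 \left(- \frac{1}{5}\right) = - \frac{1}{3} + 0 = - \frac{1}{3} \approx -0.33333$)
$Z{\left(I,K \right)} = I$
$6 \cdot 3 + Z{\left(1,-2 \right)} = 6 \cdot 3 + 1 = 18 + 1 = 19$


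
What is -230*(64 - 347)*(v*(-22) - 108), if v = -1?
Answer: -5597740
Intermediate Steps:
-230*(64 - 347)*(v*(-22) - 108) = -230*(64 - 347)*(-1*(-22) - 108) = -(-65090)*(22 - 108) = -(-65090)*(-86) = -230*24338 = -5597740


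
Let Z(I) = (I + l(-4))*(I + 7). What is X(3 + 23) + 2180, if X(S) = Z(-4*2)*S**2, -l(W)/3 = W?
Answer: -524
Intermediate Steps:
l(W) = -3*W
Z(I) = (7 + I)*(12 + I) (Z(I) = (I - 3*(-4))*(I + 7) = (I + 12)*(7 + I) = (12 + I)*(7 + I) = (7 + I)*(12 + I))
X(S) = -4*S**2 (X(S) = (84 + (-4*2)**2 + 19*(-4*2))*S**2 = (84 + (-8)**2 + 19*(-8))*S**2 = (84 + 64 - 152)*S**2 = -4*S**2)
X(3 + 23) + 2180 = -4*(3 + 23)**2 + 2180 = -4*26**2 + 2180 = -4*676 + 2180 = -2704 + 2180 = -524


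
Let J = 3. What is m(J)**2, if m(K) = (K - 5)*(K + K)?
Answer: 144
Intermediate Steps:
m(K) = 2*K*(-5 + K) (m(K) = (-5 + K)*(2*K) = 2*K*(-5 + K))
m(J)**2 = (2*3*(-5 + 3))**2 = (2*3*(-2))**2 = (-12)**2 = 144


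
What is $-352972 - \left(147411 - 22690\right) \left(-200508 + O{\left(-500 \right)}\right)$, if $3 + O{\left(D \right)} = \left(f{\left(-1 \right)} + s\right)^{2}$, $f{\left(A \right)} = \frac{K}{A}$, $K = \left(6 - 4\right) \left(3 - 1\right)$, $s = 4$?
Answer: $25007579459$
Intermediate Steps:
$K = 4$ ($K = 2 \cdot 2 = 4$)
$f{\left(A \right)} = \frac{4}{A}$
$O{\left(D \right)} = -3$ ($O{\left(D \right)} = -3 + \left(\frac{4}{-1} + 4\right)^{2} = -3 + \left(4 \left(-1\right) + 4\right)^{2} = -3 + \left(-4 + 4\right)^{2} = -3 + 0^{2} = -3 + 0 = -3$)
$-352972 - \left(147411 - 22690\right) \left(-200508 + O{\left(-500 \right)}\right) = -352972 - \left(147411 - 22690\right) \left(-200508 - 3\right) = -352972 - 124721 \left(-200511\right) = -352972 - -25007932431 = -352972 + 25007932431 = 25007579459$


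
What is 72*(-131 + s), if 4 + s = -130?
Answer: -19080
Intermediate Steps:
s = -134 (s = -4 - 130 = -134)
72*(-131 + s) = 72*(-131 - 134) = 72*(-265) = -19080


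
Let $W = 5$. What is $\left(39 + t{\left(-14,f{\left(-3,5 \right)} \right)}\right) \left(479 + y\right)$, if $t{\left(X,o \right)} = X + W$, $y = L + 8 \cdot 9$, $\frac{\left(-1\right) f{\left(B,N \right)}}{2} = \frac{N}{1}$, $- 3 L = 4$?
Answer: $16490$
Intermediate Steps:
$L = - \frac{4}{3}$ ($L = \left(- \frac{1}{3}\right) 4 = - \frac{4}{3} \approx -1.3333$)
$f{\left(B,N \right)} = - 2 N$ ($f{\left(B,N \right)} = - 2 \frac{N}{1} = - 2 N 1 = - 2 N$)
$y = \frac{212}{3}$ ($y = - \frac{4}{3} + 8 \cdot 9 = - \frac{4}{3} + 72 = \frac{212}{3} \approx 70.667$)
$t{\left(X,o \right)} = 5 + X$ ($t{\left(X,o \right)} = X + 5 = 5 + X$)
$\left(39 + t{\left(-14,f{\left(-3,5 \right)} \right)}\right) \left(479 + y\right) = \left(39 + \left(5 - 14\right)\right) \left(479 + \frac{212}{3}\right) = \left(39 - 9\right) \frac{1649}{3} = 30 \cdot \frac{1649}{3} = 16490$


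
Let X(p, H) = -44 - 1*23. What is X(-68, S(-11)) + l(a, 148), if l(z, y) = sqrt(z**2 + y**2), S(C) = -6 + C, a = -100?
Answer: -67 + 4*sqrt(1994) ≈ 111.62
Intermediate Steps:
l(z, y) = sqrt(y**2 + z**2)
X(p, H) = -67 (X(p, H) = -44 - 23 = -67)
X(-68, S(-11)) + l(a, 148) = -67 + sqrt(148**2 + (-100)**2) = -67 + sqrt(21904 + 10000) = -67 + sqrt(31904) = -67 + 4*sqrt(1994)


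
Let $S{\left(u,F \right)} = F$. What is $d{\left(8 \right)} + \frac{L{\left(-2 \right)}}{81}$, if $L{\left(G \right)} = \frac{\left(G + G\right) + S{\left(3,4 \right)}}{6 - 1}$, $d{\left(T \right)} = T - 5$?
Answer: $3$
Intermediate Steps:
$d{\left(T \right)} = -5 + T$
$L{\left(G \right)} = \frac{4}{5} + \frac{2 G}{5}$ ($L{\left(G \right)} = \frac{\left(G + G\right) + 4}{6 - 1} = \frac{2 G + 4}{5} = \left(4 + 2 G\right) \frac{1}{5} = \frac{4}{5} + \frac{2 G}{5}$)
$d{\left(8 \right)} + \frac{L{\left(-2 \right)}}{81} = \left(-5 + 8\right) + \frac{\frac{4}{5} + \frac{2}{5} \left(-2\right)}{81} = 3 + \left(\frac{4}{5} - \frac{4}{5}\right) \frac{1}{81} = 3 + 0 \cdot \frac{1}{81} = 3 + 0 = 3$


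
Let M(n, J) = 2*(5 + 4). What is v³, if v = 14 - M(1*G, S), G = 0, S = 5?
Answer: -64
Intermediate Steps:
M(n, J) = 18 (M(n, J) = 2*9 = 18)
v = -4 (v = 14 - 1*18 = 14 - 18 = -4)
v³ = (-4)³ = -64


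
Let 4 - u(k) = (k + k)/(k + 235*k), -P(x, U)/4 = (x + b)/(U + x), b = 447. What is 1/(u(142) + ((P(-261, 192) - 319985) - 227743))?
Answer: -2714/1486493695 ≈ -1.8258e-6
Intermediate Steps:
P(x, U) = -4*(447 + x)/(U + x) (P(x, U) = -4*(x + 447)/(U + x) = -4*(447 + x)/(U + x))
u(k) = 471/118 (u(k) = 4 - (k + k)/(k + 235*k) = 4 - 2*k/(236*k) = 4 - 2*k*1/(236*k) = 4 - 1*1/118 = 4 - 1/118 = 471/118)
1/(u(142) + ((P(-261, 192) - 319985) - 227743)) = 1/(471/118 + ((4*(-447 - 1*(-261))/(192 - 261) - 319985) - 227743)) = 1/(471/118 + ((4*(-447 + 261)/(-69) - 319985) - 227743)) = 1/(471/118 + ((4*(-1/69)*(-186) - 319985) - 227743)) = 1/(471/118 + ((248/23 - 319985) - 227743)) = 1/(471/118 + (-7359407/23 - 227743)) = 1/(471/118 - 12597496/23) = 1/(-1486493695/2714) = -2714/1486493695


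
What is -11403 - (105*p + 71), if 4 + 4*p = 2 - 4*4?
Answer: -22003/2 ≈ -11002.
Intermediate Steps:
p = -9/2 (p = -1 + (2 - 4*4)/4 = -1 + (2 - 16)/4 = -1 + (1/4)*(-14) = -1 - 7/2 = -9/2 ≈ -4.5000)
-11403 - (105*p + 71) = -11403 - (105*(-9/2) + 71) = -11403 - (-945/2 + 71) = -11403 - 1*(-803/2) = -11403 + 803/2 = -22003/2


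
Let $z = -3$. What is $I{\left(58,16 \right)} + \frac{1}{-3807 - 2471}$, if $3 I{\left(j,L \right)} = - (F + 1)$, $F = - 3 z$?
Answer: $- \frac{62783}{18834} \approx -3.3335$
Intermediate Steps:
$F = 9$ ($F = \left(-3\right) \left(-3\right) = 9$)
$I{\left(j,L \right)} = - \frac{10}{3}$ ($I{\left(j,L \right)} = \frac{\left(-1\right) \left(9 + 1\right)}{3} = \frac{\left(-1\right) 10}{3} = \frac{1}{3} \left(-10\right) = - \frac{10}{3}$)
$I{\left(58,16 \right)} + \frac{1}{-3807 - 2471} = - \frac{10}{3} + \frac{1}{-3807 - 2471} = - \frac{10}{3} + \frac{1}{-6278} = - \frac{10}{3} - \frac{1}{6278} = - \frac{62783}{18834}$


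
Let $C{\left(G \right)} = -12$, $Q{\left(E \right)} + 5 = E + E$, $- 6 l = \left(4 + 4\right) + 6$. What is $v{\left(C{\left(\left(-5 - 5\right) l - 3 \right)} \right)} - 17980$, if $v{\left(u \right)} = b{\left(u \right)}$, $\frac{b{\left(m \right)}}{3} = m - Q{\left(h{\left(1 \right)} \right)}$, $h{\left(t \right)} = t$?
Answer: $-18007$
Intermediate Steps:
$l = - \frac{7}{3}$ ($l = - \frac{\left(4 + 4\right) + 6}{6} = - \frac{8 + 6}{6} = \left(- \frac{1}{6}\right) 14 = - \frac{7}{3} \approx -2.3333$)
$Q{\left(E \right)} = -5 + 2 E$ ($Q{\left(E \right)} = -5 + \left(E + E\right) = -5 + 2 E$)
$b{\left(m \right)} = 9 + 3 m$ ($b{\left(m \right)} = 3 \left(m - \left(-5 + 2 \cdot 1\right)\right) = 3 \left(m - \left(-5 + 2\right)\right) = 3 \left(m - -3\right) = 3 \left(m + 3\right) = 3 \left(3 + m\right) = 9 + 3 m$)
$v{\left(u \right)} = 9 + 3 u$
$v{\left(C{\left(\left(-5 - 5\right) l - 3 \right)} \right)} - 17980 = \left(9 + 3 \left(-12\right)\right) - 17980 = \left(9 - 36\right) - 17980 = -27 - 17980 = -18007$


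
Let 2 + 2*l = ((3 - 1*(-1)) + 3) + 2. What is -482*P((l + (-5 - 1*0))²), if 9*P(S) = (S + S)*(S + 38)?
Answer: -38801/4 ≈ -9700.3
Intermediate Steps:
l = 7/2 (l = -1 + (((3 - 1*(-1)) + 3) + 2)/2 = -1 + (((3 + 1) + 3) + 2)/2 = -1 + ((4 + 3) + 2)/2 = -1 + (7 + 2)/2 = -1 + (½)*9 = -1 + 9/2 = 7/2 ≈ 3.5000)
P(S) = 2*S*(38 + S)/9 (P(S) = ((S + S)*(S + 38))/9 = ((2*S)*(38 + S))/9 = (2*S*(38 + S))/9 = 2*S*(38 + S)/9)
-482*P((l + (-5 - 1*0))²) = -964*(7/2 + (-5 - 1*0))²*(38 + (7/2 + (-5 - 1*0))²)/9 = -964*(7/2 + (-5 + 0))²*(38 + (7/2 + (-5 + 0))²)/9 = -964*(7/2 - 5)²*(38 + (7/2 - 5)²)/9 = -964*(-3/2)²*(38 + (-3/2)²)/9 = -964*9*(38 + 9/4)/(9*4) = -964*9*161/(9*4*4) = -482*161/8 = -38801/4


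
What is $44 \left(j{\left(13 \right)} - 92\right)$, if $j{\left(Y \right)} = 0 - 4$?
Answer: $-4224$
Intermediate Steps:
$j{\left(Y \right)} = -4$
$44 \left(j{\left(13 \right)} - 92\right) = 44 \left(-4 - 92\right) = 44 \left(-96\right) = -4224$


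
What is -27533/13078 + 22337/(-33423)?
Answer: -93258365/33623538 ≈ -2.7736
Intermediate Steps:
-27533/13078 + 22337/(-33423) = -27533*1/13078 + 22337*(-1/33423) = -27533/13078 - 22337/33423 = -93258365/33623538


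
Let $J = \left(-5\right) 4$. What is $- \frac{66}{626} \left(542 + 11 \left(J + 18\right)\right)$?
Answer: $- \frac{17160}{313} \approx -54.824$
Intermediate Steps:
$J = -20$
$- \frac{66}{626} \left(542 + 11 \left(J + 18\right)\right) = - \frac{66}{626} \left(542 + 11 \left(-20 + 18\right)\right) = \left(-66\right) \frac{1}{626} \left(542 + 11 \left(-2\right)\right) = - \frac{33 \left(542 - 22\right)}{313} = \left(- \frac{33}{313}\right) 520 = - \frac{17160}{313}$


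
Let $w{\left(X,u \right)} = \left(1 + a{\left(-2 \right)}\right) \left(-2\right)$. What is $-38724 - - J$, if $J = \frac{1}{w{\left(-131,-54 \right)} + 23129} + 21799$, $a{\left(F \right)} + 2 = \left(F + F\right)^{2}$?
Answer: $- \frac{390950574}{23099} \approx -16925.0$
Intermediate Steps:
$a{\left(F \right)} = -2 + 4 F^{2}$ ($a{\left(F \right)} = -2 + \left(F + F\right)^{2} = -2 + \left(2 F\right)^{2} = -2 + 4 F^{2}$)
$w{\left(X,u \right)} = -30$ ($w{\left(X,u \right)} = \left(1 - \left(2 - 4 \left(-2\right)^{2}\right)\right) \left(-2\right) = \left(1 + \left(-2 + 4 \cdot 4\right)\right) \left(-2\right) = \left(1 + \left(-2 + 16\right)\right) \left(-2\right) = \left(1 + 14\right) \left(-2\right) = 15 \left(-2\right) = -30$)
$J = \frac{503535102}{23099}$ ($J = \frac{1}{-30 + 23129} + 21799 = \frac{1}{23099} + 21799 = \frac{503535102}{23099} \approx 21799.0$)
$-38724 - - J = -38724 - \left(-1\right) \frac{503535102}{23099} = -38724 - - \frac{503535102}{23099} = -38724 + \frac{503535102}{23099} = - \frac{390950574}{23099}$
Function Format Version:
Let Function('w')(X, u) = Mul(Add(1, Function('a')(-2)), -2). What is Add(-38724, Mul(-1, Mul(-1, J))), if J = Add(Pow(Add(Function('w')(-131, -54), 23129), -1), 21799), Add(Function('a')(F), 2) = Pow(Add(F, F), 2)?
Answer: Rational(-390950574, 23099) ≈ -16925.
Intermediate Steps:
Function('a')(F) = Add(-2, Mul(4, Pow(F, 2))) (Function('a')(F) = Add(-2, Pow(Add(F, F), 2)) = Add(-2, Pow(Mul(2, F), 2)) = Add(-2, Mul(4, Pow(F, 2))))
Function('w')(X, u) = -30 (Function('w')(X, u) = Mul(Add(1, Add(-2, Mul(4, Pow(-2, 2)))), -2) = Mul(Add(1, Add(-2, Mul(4, 4))), -2) = Mul(Add(1, Add(-2, 16)), -2) = Mul(Add(1, 14), -2) = Mul(15, -2) = -30)
J = Rational(503535102, 23099) (J = Add(Pow(Add(-30, 23129), -1), 21799) = Add(Pow(23099, -1), 21799) = Add(Rational(1, 23099), 21799) = Rational(503535102, 23099) ≈ 21799.)
Add(-38724, Mul(-1, Mul(-1, J))) = Add(-38724, Mul(-1, Mul(-1, Rational(503535102, 23099)))) = Add(-38724, Mul(-1, Rational(-503535102, 23099))) = Add(-38724, Rational(503535102, 23099)) = Rational(-390950574, 23099)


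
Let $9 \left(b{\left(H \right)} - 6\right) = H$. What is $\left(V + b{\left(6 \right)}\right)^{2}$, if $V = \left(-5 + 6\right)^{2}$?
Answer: $\frac{529}{9} \approx 58.778$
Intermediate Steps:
$b{\left(H \right)} = 6 + \frac{H}{9}$
$V = 1$ ($V = 1^{2} = 1$)
$\left(V + b{\left(6 \right)}\right)^{2} = \left(1 + \left(6 + \frac{1}{9} \cdot 6\right)\right)^{2} = \left(1 + \left(6 + \frac{2}{3}\right)\right)^{2} = \left(1 + \frac{20}{3}\right)^{2} = \left(\frac{23}{3}\right)^{2} = \frac{529}{9}$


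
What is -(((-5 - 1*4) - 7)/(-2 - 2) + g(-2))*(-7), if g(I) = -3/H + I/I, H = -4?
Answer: 161/4 ≈ 40.250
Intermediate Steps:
g(I) = 7/4 (g(I) = -3/(-4) + I/I = -3*(-¼) + 1 = ¾ + 1 = 7/4)
-(((-5 - 1*4) - 7)/(-2 - 2) + g(-2))*(-7) = -(((-5 - 1*4) - 7)/(-2 - 2) + 7/4)*(-7) = -(((-5 - 4) - 7)/(-4) + 7/4)*(-7) = -((-9 - 7)*(-¼) + 7/4)*(-7) = -(-16*(-¼) + 7/4)*(-7) = -(4 + 7/4)*(-7) = -23*(-7)/4 = -1*(-161/4) = 161/4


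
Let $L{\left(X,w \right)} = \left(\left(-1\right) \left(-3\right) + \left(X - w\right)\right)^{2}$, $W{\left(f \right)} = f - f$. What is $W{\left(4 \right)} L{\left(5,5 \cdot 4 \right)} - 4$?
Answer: $-4$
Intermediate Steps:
$W{\left(f \right)} = 0$
$L{\left(X,w \right)} = \left(3 + X - w\right)^{2}$ ($L{\left(X,w \right)} = \left(3 + \left(X - w\right)\right)^{2} = \left(3 + X - w\right)^{2}$)
$W{\left(4 \right)} L{\left(5,5 \cdot 4 \right)} - 4 = 0 \left(3 + 5 - 5 \cdot 4\right)^{2} - 4 = 0 \left(3 + 5 - 20\right)^{2} - 4 = 0 \left(-12\right)^{2} - 4 = 0 \cdot 144 - 4 = 0 - 4 = -4$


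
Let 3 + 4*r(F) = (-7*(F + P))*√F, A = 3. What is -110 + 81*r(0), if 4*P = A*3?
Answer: -683/4 ≈ -170.75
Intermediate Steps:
P = 9/4 (P = (3*3)/4 = (¼)*9 = 9/4 ≈ 2.2500)
r(F) = -¾ + √F*(-63/4 - 7*F)/4 (r(F) = -¾ + ((-7*(F + 9/4))*√F)/4 = -¾ + ((-7*(9/4 + F))*√F)/4 = -¾ + ((-63/4 - 7*F)*√F)/4 = -¾ + (√F*(-63/4 - 7*F))/4 = -¾ + √F*(-63/4 - 7*F)/4)
-110 + 81*r(0) = -110 + 81*(-¾ - 63*√0/16 - 7*0^(3/2)/4) = -110 + 81*(-¾ - 63/16*0 - 7/4*0) = -110 + 81*(-¾ + 0 + 0) = -110 + 81*(-¾) = -110 - 243/4 = -683/4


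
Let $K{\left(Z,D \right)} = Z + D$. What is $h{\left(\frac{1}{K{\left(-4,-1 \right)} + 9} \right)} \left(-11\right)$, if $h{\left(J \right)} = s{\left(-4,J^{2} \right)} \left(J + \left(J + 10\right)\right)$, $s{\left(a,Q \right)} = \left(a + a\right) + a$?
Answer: $1386$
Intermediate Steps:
$K{\left(Z,D \right)} = D + Z$
$s{\left(a,Q \right)} = 3 a$ ($s{\left(a,Q \right)} = 2 a + a = 3 a$)
$h{\left(J \right)} = -120 - 24 J$ ($h{\left(J \right)} = 3 \left(-4\right) \left(J + \left(J + 10\right)\right) = - 12 \left(J + \left(10 + J\right)\right) = - 12 \left(10 + 2 J\right) = -120 - 24 J$)
$h{\left(\frac{1}{K{\left(-4,-1 \right)} + 9} \right)} \left(-11\right) = \left(-120 - \frac{24}{\left(-1 - 4\right) + 9}\right) \left(-11\right) = \left(-120 - \frac{24}{-5 + 9}\right) \left(-11\right) = \left(-120 - \frac{24}{4}\right) \left(-11\right) = \left(-120 - 6\right) \left(-11\right) = \left(-126\right) \left(-11\right) = 1386$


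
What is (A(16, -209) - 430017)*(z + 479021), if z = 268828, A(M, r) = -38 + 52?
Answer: -321577313547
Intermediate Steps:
A(M, r) = 14
(A(16, -209) - 430017)*(z + 479021) = (14 - 430017)*(268828 + 479021) = -430003*747849 = -321577313547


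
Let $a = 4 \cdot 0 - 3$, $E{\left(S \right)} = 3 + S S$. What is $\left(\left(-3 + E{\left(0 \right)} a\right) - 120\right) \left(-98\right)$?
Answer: $12936$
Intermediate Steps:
$E{\left(S \right)} = 3 + S^{2}$
$a = -3$ ($a = 0 - 3 = -3$)
$\left(\left(-3 + E{\left(0 \right)} a\right) - 120\right) \left(-98\right) = \left(\left(-3 + \left(3 + 0^{2}\right) \left(-3\right)\right) - 120\right) \left(-98\right) = \left(\left(-3 + \left(3 + 0\right) \left(-3\right)\right) - 120\right) \left(-98\right) = \left(\left(-3 + 3 \left(-3\right)\right) - 120\right) \left(-98\right) = \left(\left(-3 - 9\right) - 120\right) \left(-98\right) = \left(-12 - 120\right) \left(-98\right) = \left(-132\right) \left(-98\right) = 12936$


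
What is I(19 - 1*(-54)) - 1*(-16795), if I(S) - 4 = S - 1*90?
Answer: 16782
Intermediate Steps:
I(S) = -86 + S (I(S) = 4 + (S - 1*90) = 4 + (S - 90) = 4 + (-90 + S) = -86 + S)
I(19 - 1*(-54)) - 1*(-16795) = (-86 + (19 - 1*(-54))) - 1*(-16795) = (-86 + (19 + 54)) + 16795 = (-86 + 73) + 16795 = -13 + 16795 = 16782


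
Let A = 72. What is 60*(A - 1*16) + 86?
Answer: 3446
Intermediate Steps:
60*(A - 1*16) + 86 = 60*(72 - 1*16) + 86 = 60*(72 - 16) + 86 = 60*56 + 86 = 3360 + 86 = 3446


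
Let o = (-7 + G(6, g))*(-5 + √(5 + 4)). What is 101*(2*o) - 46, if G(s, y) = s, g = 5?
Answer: 358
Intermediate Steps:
o = 2 (o = (-7 + 6)*(-5 + √(5 + 4)) = -(-5 + √9) = -(-5 + 3) = -1*(-2) = 2)
101*(2*o) - 46 = 101*(2*2) - 46 = 101*4 - 46 = 404 - 46 = 358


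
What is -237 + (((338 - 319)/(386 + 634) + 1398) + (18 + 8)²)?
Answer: 1873759/1020 ≈ 1837.0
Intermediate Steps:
-237 + (((338 - 319)/(386 + 634) + 1398) + (18 + 8)²) = -237 + ((19/1020 + 1398) + 26²) = -237 + ((19*(1/1020) + 1398) + 676) = -237 + ((19/1020 + 1398) + 676) = -237 + (1425979/1020 + 676) = -237 + 2115499/1020 = 1873759/1020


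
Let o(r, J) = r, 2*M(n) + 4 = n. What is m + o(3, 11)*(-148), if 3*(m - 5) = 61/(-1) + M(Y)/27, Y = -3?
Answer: -74419/162 ≈ -459.38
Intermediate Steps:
M(n) = -2 + n/2
m = -2491/162 (m = 5 + (61/(-1) + (-2 + (½)*(-3))/27)/3 = 5 + (61*(-1) + (-2 - 3/2)*(1/27))/3 = 5 + (-61 - 7/2*1/27)/3 = 5 + (-61 - 7/54)/3 = 5 + (⅓)*(-3301/54) = 5 - 3301/162 = -2491/162 ≈ -15.377)
m + o(3, 11)*(-148) = -2491/162 + 3*(-148) = -2491/162 - 444 = -74419/162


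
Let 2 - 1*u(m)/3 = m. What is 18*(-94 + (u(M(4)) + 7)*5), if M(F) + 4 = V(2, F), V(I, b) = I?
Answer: 18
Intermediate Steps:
M(F) = -2 (M(F) = -4 + 2 = -2)
u(m) = 6 - 3*m
18*(-94 + (u(M(4)) + 7)*5) = 18*(-94 + ((6 - 3*(-2)) + 7)*5) = 18*(-94 + ((6 + 6) + 7)*5) = 18*(-94 + (12 + 7)*5) = 18*(-94 + 19*5) = 18*(-94 + 95) = 18*1 = 18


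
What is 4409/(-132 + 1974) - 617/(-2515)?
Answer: 12225149/4632630 ≈ 2.6389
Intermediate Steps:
4409/(-132 + 1974) - 617/(-2515) = 4409/1842 - 617*(-1/2515) = 4409*(1/1842) + 617/2515 = 4409/1842 + 617/2515 = 12225149/4632630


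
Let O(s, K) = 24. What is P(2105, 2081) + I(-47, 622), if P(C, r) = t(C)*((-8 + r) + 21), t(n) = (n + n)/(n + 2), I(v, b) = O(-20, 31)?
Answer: 8866308/2107 ≈ 4208.0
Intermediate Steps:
I(v, b) = 24
t(n) = 2*n/(2 + n) (t(n) = (2*n)/(2 + n) = 2*n/(2 + n))
P(C, r) = 2*C*(13 + r)/(2 + C) (P(C, r) = (2*C/(2 + C))*((-8 + r) + 21) = (2*C/(2 + C))*(13 + r) = 2*C*(13 + r)/(2 + C))
P(2105, 2081) + I(-47, 622) = 2*2105*(13 + 2081)/(2 + 2105) + 24 = 2*2105*2094/2107 + 24 = 2*2105*(1/2107)*2094 + 24 = 8815740/2107 + 24 = 8866308/2107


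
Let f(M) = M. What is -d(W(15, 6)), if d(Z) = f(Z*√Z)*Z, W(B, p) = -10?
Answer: -100*I*√10 ≈ -316.23*I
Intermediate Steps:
d(Z) = Z^(5/2) (d(Z) = (Z*√Z)*Z = Z^(3/2)*Z = Z^(5/2))
-d(W(15, 6)) = -(-10)^(5/2) = -100*I*√10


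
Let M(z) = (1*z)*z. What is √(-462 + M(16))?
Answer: I*√206 ≈ 14.353*I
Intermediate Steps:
M(z) = z² (M(z) = z*z = z²)
√(-462 + M(16)) = √(-462 + 16²) = √(-462 + 256) = √(-206) = I*√206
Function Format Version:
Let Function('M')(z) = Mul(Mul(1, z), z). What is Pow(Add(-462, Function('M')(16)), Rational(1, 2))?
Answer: Mul(I, Pow(206, Rational(1, 2))) ≈ Mul(14.353, I)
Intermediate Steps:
Function('M')(z) = Pow(z, 2) (Function('M')(z) = Mul(z, z) = Pow(z, 2))
Pow(Add(-462, Function('M')(16)), Rational(1, 2)) = Pow(Add(-462, Pow(16, 2)), Rational(1, 2)) = Pow(Add(-462, 256), Rational(1, 2)) = Pow(-206, Rational(1, 2)) = Mul(I, Pow(206, Rational(1, 2)))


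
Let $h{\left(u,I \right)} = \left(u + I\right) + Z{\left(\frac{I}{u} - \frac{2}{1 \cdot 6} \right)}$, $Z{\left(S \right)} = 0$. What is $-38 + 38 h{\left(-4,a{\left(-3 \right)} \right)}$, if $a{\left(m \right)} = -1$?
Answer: $-228$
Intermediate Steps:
$h{\left(u,I \right)} = I + u$ ($h{\left(u,I \right)} = \left(u + I\right) + 0 = \left(I + u\right) + 0 = I + u$)
$-38 + 38 h{\left(-4,a{\left(-3 \right)} \right)} = -38 + 38 \left(-1 - 4\right) = -38 + 38 \left(-5\right) = -38 - 190 = -228$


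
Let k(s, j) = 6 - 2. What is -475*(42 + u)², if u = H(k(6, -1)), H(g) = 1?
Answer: -878275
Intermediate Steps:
k(s, j) = 4
u = 1
-475*(42 + u)² = -475*(42 + 1)² = -475*43² = -475*1849 = -878275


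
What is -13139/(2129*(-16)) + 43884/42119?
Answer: 2048266117/1434741616 ≈ 1.4276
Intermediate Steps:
-13139/(2129*(-16)) + 43884/42119 = -13139/(-34064) + 43884*(1/42119) = -13139*(-1/34064) + 43884/42119 = 13139/34064 + 43884/42119 = 2048266117/1434741616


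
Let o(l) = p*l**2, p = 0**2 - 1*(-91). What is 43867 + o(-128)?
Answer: 1534811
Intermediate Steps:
p = 91 (p = 0 + 91 = 91)
o(l) = 91*l**2
43867 + o(-128) = 43867 + 91*(-128)**2 = 43867 + 91*16384 = 43867 + 1490944 = 1534811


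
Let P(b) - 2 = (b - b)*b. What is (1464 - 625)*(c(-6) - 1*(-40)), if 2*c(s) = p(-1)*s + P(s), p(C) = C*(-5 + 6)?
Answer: 36916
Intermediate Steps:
p(C) = C (p(C) = C*1 = C)
P(b) = 2 (P(b) = 2 + (b - b)*b = 2 + 0*b = 2 + 0 = 2)
c(s) = 1 - s/2 (c(s) = (-s + 2)/2 = (2 - s)/2 = 1 - s/2)
(1464 - 625)*(c(-6) - 1*(-40)) = (1464 - 625)*((1 - ½*(-6)) - 1*(-40)) = 839*((1 + 3) + 40) = 839*(4 + 40) = 839*44 = 36916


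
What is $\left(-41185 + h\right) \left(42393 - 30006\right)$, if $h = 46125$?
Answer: $61191780$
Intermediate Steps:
$\left(-41185 + h\right) \left(42393 - 30006\right) = \left(-41185 + 46125\right) \left(42393 - 30006\right) = 4940 \cdot 12387 = 61191780$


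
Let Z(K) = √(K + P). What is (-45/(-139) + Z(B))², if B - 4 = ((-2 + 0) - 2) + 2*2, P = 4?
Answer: 156593/19321 + 180*√2/139 ≈ 9.9362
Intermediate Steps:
B = 4 (B = 4 + (((-2 + 0) - 2) + 2*2) = 4 + ((-2 - 2) + 4) = 4 + (-4 + 4) = 4 + 0 = 4)
Z(K) = √(4 + K) (Z(K) = √(K + 4) = √(4 + K))
(-45/(-139) + Z(B))² = (-45/(-139) + √(4 + 4))² = (-45*(-1/139) + √8)² = (45/139 + 2*√2)²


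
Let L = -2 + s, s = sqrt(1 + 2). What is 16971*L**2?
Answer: 118797 - 67884*sqrt(3) ≈ 1218.5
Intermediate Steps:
s = sqrt(3) ≈ 1.7320
L = -2 + sqrt(3) ≈ -0.26795
16971*L**2 = 16971*(-2 + sqrt(3))**2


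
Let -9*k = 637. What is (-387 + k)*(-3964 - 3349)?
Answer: 30129560/9 ≈ 3.3477e+6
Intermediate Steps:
k = -637/9 (k = -1/9*637 = -637/9 ≈ -70.778)
(-387 + k)*(-3964 - 3349) = (-387 - 637/9)*(-3964 - 3349) = -4120/9*(-7313) = 30129560/9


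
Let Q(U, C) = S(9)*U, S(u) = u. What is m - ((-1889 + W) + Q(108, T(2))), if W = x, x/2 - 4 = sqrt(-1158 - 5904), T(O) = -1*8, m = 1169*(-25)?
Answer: -28316 - 2*I*sqrt(7062) ≈ -28316.0 - 168.07*I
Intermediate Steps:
m = -29225
T(O) = -8
Q(U, C) = 9*U
x = 8 + 2*I*sqrt(7062) (x = 8 + 2*sqrt(-1158 - 5904) = 8 + 2*sqrt(-7062) = 8 + 2*(I*sqrt(7062)) = 8 + 2*I*sqrt(7062) ≈ 8.0 + 168.07*I)
W = 8 + 2*I*sqrt(7062) ≈ 8.0 + 168.07*I
m - ((-1889 + W) + Q(108, T(2))) = -29225 - ((-1889 + (8 + 2*I*sqrt(7062))) + 9*108) = -29225 - ((-1881 + 2*I*sqrt(7062)) + 972) = -29225 - (-909 + 2*I*sqrt(7062)) = -29225 + (909 - 2*I*sqrt(7062)) = -28316 - 2*I*sqrt(7062)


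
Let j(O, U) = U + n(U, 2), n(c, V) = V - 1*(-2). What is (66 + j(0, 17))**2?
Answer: 7569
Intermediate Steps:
n(c, V) = 2 + V (n(c, V) = V + 2 = 2 + V)
j(O, U) = 4 + U (j(O, U) = U + (2 + 2) = U + 4 = 4 + U)
(66 + j(0, 17))**2 = (66 + (4 + 17))**2 = (66 + 21)**2 = 87**2 = 7569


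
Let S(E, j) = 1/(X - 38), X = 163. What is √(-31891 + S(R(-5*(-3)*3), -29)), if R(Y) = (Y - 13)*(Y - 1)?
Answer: I*√19931870/25 ≈ 178.58*I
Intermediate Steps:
R(Y) = (-1 + Y)*(-13 + Y) (R(Y) = (-13 + Y)*(-1 + Y) = (-1 + Y)*(-13 + Y))
S(E, j) = 1/125 (S(E, j) = 1/(163 - 38) = 1/125)
√(-31891 + S(R(-5*(-3)*3), -29)) = √(-31891 + 1/125) = √(-3986374/125) = I*√19931870/25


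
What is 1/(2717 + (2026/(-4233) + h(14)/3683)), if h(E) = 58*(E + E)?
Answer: 537591/1460614493 ≈ 0.00036806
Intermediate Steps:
h(E) = 116*E (h(E) = 58*(2*E) = 116*E)
1/(2717 + (2026/(-4233) + h(14)/3683)) = 1/(2717 + (2026/(-4233) + (116*14)/3683)) = 1/(2717 + (2026*(-1/4233) + 1624*(1/3683))) = 1/(2717 + (-2026/4233 + 56/127)) = 1/(2717 - 20254/537591) = 1/(1460614493/537591) = 537591/1460614493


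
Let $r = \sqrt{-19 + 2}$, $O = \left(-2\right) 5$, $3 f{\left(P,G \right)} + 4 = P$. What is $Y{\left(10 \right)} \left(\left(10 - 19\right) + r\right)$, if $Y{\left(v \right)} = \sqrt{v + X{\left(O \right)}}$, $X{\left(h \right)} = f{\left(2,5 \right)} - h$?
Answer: $\frac{\sqrt{174} \left(-9 + i \sqrt{17}\right)}{3} \approx -39.573 + 18.129 i$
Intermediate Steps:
$f{\left(P,G \right)} = - \frac{4}{3} + \frac{P}{3}$
$O = -10$
$X{\left(h \right)} = - \frac{2}{3} - h$ ($X{\left(h \right)} = \left(- \frac{4}{3} + \frac{1}{3} \cdot 2\right) - h = \left(- \frac{4}{3} + \frac{2}{3}\right) - h = - \frac{2}{3} - h$)
$r = i \sqrt{17}$ ($r = \sqrt{-17} = i \sqrt{17} \approx 4.1231 i$)
$Y{\left(v \right)} = \sqrt{\frac{28}{3} + v}$ ($Y{\left(v \right)} = \sqrt{v - - \frac{28}{3}} = \sqrt{v + \left(- \frac{2}{3} + 10\right)} = \sqrt{v + \frac{28}{3}} = \sqrt{\frac{28}{3} + v}$)
$Y{\left(10 \right)} \left(\left(10 - 19\right) + r\right) = \frac{\sqrt{84 + 9 \cdot 10}}{3} \left(\left(10 - 19\right) + i \sqrt{17}\right) = \frac{\sqrt{84 + 90}}{3} \left(-9 + i \sqrt{17}\right) = \frac{\sqrt{174}}{3} \left(-9 + i \sqrt{17}\right) = \frac{\sqrt{174} \left(-9 + i \sqrt{17}\right)}{3}$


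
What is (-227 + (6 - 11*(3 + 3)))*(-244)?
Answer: 70028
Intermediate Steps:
(-227 + (6 - 11*(3 + 3)))*(-244) = (-227 + (6 - 11*6))*(-244) = (-227 + (6 - 66))*(-244) = (-227 - 60)*(-244) = -287*(-244) = 70028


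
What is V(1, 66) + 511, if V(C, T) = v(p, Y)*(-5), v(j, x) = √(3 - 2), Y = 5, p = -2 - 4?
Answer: 506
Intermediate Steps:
p = -6
v(j, x) = 1 (v(j, x) = √1 = 1)
V(C, T) = -5 (V(C, T) = 1*(-5) = -5)
V(1, 66) + 511 = -5 + 511 = 506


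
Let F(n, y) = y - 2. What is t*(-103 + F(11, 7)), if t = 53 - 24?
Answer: -2842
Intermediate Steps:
F(n, y) = -2 + y
t = 29
t*(-103 + F(11, 7)) = 29*(-103 + (-2 + 7)) = 29*(-103 + 5) = 29*(-98) = -2842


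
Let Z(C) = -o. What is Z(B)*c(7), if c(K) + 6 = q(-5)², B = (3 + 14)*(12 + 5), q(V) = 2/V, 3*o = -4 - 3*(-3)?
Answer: 146/15 ≈ 9.7333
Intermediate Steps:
o = 5/3 (o = (-4 - 3*(-3))/3 = (-4 + 9)/3 = (⅓)*5 = 5/3 ≈ 1.6667)
B = 289 (B = 17*17 = 289)
c(K) = -146/25 (c(K) = -6 + (2/(-5))² = -6 + (2*(-⅕))² = -6 + (-⅖)² = -6 + 4/25 = -146/25)
Z(C) = -5/3 (Z(C) = -1*5/3 = -5/3)
Z(B)*c(7) = -5/3*(-146/25) = 146/15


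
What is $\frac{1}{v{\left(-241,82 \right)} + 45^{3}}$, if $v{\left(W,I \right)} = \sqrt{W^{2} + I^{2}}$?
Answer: $\frac{18225}{1660740164} - \frac{\sqrt{64805}}{8303700820} \approx 1.0943 \cdot 10^{-5}$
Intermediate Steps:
$v{\left(W,I \right)} = \sqrt{I^{2} + W^{2}}$
$\frac{1}{v{\left(-241,82 \right)} + 45^{3}} = \frac{1}{\sqrt{82^{2} + \left(-241\right)^{2}} + 45^{3}} = \frac{1}{\sqrt{6724 + 58081} + 91125} = \frac{1}{\sqrt{64805} + 91125} = \frac{1}{91125 + \sqrt{64805}}$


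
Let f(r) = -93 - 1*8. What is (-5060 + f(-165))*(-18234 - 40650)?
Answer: 303900324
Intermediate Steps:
f(r) = -101 (f(r) = -93 - 8 = -101)
(-5060 + f(-165))*(-18234 - 40650) = (-5060 - 101)*(-18234 - 40650) = -5161*(-58884) = 303900324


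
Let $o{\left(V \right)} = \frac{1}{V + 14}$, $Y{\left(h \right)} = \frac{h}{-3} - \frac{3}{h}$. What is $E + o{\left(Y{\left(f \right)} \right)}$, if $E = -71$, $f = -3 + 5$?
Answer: $- \frac{5035}{71} \approx -70.916$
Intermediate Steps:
$f = 2$
$Y{\left(h \right)} = - \frac{3}{h} - \frac{h}{3}$ ($Y{\left(h \right)} = h \left(- \frac{1}{3}\right) - \frac{3}{h} = - \frac{h}{3} - \frac{3}{h} = - \frac{3}{h} - \frac{h}{3}$)
$o{\left(V \right)} = \frac{1}{14 + V}$
$E + o{\left(Y{\left(f \right)} \right)} = -71 + \frac{1}{14 - \left(\frac{2}{3} + \frac{3}{2}\right)} = -71 + \frac{1}{14 - \frac{13}{6}} = -71 + \frac{1}{\frac{71}{6}} = -71 + \frac{6}{71} = - \frac{5035}{71}$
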